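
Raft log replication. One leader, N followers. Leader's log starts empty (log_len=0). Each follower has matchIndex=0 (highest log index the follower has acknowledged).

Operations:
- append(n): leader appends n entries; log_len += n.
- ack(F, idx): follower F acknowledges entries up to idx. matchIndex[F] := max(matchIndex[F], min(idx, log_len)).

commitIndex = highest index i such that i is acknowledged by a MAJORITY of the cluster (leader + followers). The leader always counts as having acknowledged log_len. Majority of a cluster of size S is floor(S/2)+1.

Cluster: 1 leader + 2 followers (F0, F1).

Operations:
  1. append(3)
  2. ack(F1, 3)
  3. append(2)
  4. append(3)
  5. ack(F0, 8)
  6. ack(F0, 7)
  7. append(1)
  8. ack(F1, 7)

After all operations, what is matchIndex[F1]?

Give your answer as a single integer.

Answer: 7

Derivation:
Op 1: append 3 -> log_len=3
Op 2: F1 acks idx 3 -> match: F0=0 F1=3; commitIndex=3
Op 3: append 2 -> log_len=5
Op 4: append 3 -> log_len=8
Op 5: F0 acks idx 8 -> match: F0=8 F1=3; commitIndex=8
Op 6: F0 acks idx 7 -> match: F0=8 F1=3; commitIndex=8
Op 7: append 1 -> log_len=9
Op 8: F1 acks idx 7 -> match: F0=8 F1=7; commitIndex=8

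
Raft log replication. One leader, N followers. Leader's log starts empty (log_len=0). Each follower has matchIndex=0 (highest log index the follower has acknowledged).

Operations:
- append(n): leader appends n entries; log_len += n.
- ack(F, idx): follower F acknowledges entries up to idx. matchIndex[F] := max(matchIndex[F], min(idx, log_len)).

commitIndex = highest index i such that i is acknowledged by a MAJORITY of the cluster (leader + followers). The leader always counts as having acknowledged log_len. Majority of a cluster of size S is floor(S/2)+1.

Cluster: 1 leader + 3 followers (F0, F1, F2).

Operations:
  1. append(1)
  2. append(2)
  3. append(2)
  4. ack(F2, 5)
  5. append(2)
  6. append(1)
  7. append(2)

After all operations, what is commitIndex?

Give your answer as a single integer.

Answer: 0

Derivation:
Op 1: append 1 -> log_len=1
Op 2: append 2 -> log_len=3
Op 3: append 2 -> log_len=5
Op 4: F2 acks idx 5 -> match: F0=0 F1=0 F2=5; commitIndex=0
Op 5: append 2 -> log_len=7
Op 6: append 1 -> log_len=8
Op 7: append 2 -> log_len=10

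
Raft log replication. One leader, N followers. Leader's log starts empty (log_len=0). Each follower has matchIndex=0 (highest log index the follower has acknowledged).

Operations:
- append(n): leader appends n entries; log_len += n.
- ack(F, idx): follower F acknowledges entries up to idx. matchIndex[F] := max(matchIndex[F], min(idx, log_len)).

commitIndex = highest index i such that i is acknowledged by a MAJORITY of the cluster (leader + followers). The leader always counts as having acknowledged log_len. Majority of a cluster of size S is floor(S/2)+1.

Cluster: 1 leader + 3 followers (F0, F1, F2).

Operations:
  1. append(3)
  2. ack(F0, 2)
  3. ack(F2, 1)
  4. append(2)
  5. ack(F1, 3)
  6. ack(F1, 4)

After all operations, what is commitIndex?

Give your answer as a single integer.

Op 1: append 3 -> log_len=3
Op 2: F0 acks idx 2 -> match: F0=2 F1=0 F2=0; commitIndex=0
Op 3: F2 acks idx 1 -> match: F0=2 F1=0 F2=1; commitIndex=1
Op 4: append 2 -> log_len=5
Op 5: F1 acks idx 3 -> match: F0=2 F1=3 F2=1; commitIndex=2
Op 6: F1 acks idx 4 -> match: F0=2 F1=4 F2=1; commitIndex=2

Answer: 2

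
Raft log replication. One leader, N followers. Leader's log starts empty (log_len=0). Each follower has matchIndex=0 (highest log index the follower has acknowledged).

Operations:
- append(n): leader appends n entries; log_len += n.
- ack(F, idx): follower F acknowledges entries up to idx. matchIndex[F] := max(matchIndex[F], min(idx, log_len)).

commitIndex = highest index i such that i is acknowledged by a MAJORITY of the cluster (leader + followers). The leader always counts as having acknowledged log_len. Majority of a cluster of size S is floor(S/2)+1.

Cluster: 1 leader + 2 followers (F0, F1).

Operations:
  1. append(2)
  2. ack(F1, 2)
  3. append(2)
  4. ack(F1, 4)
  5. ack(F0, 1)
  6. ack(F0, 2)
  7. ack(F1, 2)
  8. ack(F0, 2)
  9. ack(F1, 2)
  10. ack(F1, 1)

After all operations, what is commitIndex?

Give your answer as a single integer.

Op 1: append 2 -> log_len=2
Op 2: F1 acks idx 2 -> match: F0=0 F1=2; commitIndex=2
Op 3: append 2 -> log_len=4
Op 4: F1 acks idx 4 -> match: F0=0 F1=4; commitIndex=4
Op 5: F0 acks idx 1 -> match: F0=1 F1=4; commitIndex=4
Op 6: F0 acks idx 2 -> match: F0=2 F1=4; commitIndex=4
Op 7: F1 acks idx 2 -> match: F0=2 F1=4; commitIndex=4
Op 8: F0 acks idx 2 -> match: F0=2 F1=4; commitIndex=4
Op 9: F1 acks idx 2 -> match: F0=2 F1=4; commitIndex=4
Op 10: F1 acks idx 1 -> match: F0=2 F1=4; commitIndex=4

Answer: 4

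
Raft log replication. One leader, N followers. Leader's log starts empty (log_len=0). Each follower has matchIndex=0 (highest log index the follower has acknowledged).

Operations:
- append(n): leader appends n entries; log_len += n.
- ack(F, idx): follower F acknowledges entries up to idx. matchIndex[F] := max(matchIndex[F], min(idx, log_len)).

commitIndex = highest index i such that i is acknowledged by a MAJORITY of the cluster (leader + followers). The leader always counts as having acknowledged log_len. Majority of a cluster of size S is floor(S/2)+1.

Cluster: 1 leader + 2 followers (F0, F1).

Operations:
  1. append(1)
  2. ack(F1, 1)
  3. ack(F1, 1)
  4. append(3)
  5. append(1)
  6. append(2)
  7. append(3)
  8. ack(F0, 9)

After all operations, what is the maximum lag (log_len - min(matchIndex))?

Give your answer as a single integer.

Answer: 9

Derivation:
Op 1: append 1 -> log_len=1
Op 2: F1 acks idx 1 -> match: F0=0 F1=1; commitIndex=1
Op 3: F1 acks idx 1 -> match: F0=0 F1=1; commitIndex=1
Op 4: append 3 -> log_len=4
Op 5: append 1 -> log_len=5
Op 6: append 2 -> log_len=7
Op 7: append 3 -> log_len=10
Op 8: F0 acks idx 9 -> match: F0=9 F1=1; commitIndex=9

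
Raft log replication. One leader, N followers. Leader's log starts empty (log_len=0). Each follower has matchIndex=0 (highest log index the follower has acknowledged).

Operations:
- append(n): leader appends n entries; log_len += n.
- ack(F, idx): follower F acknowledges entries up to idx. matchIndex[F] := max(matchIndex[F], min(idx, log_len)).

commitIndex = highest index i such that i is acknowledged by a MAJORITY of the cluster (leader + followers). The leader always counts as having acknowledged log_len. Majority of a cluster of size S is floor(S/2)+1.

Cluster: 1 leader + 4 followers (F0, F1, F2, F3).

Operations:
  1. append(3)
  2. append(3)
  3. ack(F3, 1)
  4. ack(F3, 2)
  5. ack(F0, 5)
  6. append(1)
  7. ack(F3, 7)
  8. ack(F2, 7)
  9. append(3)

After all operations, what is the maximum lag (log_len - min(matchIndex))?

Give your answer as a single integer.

Answer: 10

Derivation:
Op 1: append 3 -> log_len=3
Op 2: append 3 -> log_len=6
Op 3: F3 acks idx 1 -> match: F0=0 F1=0 F2=0 F3=1; commitIndex=0
Op 4: F3 acks idx 2 -> match: F0=0 F1=0 F2=0 F3=2; commitIndex=0
Op 5: F0 acks idx 5 -> match: F0=5 F1=0 F2=0 F3=2; commitIndex=2
Op 6: append 1 -> log_len=7
Op 7: F3 acks idx 7 -> match: F0=5 F1=0 F2=0 F3=7; commitIndex=5
Op 8: F2 acks idx 7 -> match: F0=5 F1=0 F2=7 F3=7; commitIndex=7
Op 9: append 3 -> log_len=10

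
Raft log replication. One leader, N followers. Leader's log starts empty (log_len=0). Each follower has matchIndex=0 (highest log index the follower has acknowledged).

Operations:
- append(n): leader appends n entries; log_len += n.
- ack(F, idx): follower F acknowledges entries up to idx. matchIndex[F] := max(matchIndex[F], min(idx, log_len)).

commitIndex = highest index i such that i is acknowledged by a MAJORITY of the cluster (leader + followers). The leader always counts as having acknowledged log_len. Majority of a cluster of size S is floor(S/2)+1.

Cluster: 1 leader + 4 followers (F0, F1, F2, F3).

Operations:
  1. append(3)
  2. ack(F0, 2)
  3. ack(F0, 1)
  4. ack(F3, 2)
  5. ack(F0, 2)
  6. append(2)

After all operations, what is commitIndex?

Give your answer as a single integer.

Answer: 2

Derivation:
Op 1: append 3 -> log_len=3
Op 2: F0 acks idx 2 -> match: F0=2 F1=0 F2=0 F3=0; commitIndex=0
Op 3: F0 acks idx 1 -> match: F0=2 F1=0 F2=0 F3=0; commitIndex=0
Op 4: F3 acks idx 2 -> match: F0=2 F1=0 F2=0 F3=2; commitIndex=2
Op 5: F0 acks idx 2 -> match: F0=2 F1=0 F2=0 F3=2; commitIndex=2
Op 6: append 2 -> log_len=5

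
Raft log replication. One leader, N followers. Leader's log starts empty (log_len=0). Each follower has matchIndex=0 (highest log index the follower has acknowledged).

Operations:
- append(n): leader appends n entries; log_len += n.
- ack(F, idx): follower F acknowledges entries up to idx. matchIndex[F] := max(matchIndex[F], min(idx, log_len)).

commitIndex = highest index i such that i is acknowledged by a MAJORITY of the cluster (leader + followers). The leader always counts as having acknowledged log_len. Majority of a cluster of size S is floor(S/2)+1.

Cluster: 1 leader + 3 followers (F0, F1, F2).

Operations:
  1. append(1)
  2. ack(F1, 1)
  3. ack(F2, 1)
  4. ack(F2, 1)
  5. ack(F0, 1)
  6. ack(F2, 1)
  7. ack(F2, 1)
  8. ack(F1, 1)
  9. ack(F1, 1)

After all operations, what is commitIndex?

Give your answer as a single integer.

Op 1: append 1 -> log_len=1
Op 2: F1 acks idx 1 -> match: F0=0 F1=1 F2=0; commitIndex=0
Op 3: F2 acks idx 1 -> match: F0=0 F1=1 F2=1; commitIndex=1
Op 4: F2 acks idx 1 -> match: F0=0 F1=1 F2=1; commitIndex=1
Op 5: F0 acks idx 1 -> match: F0=1 F1=1 F2=1; commitIndex=1
Op 6: F2 acks idx 1 -> match: F0=1 F1=1 F2=1; commitIndex=1
Op 7: F2 acks idx 1 -> match: F0=1 F1=1 F2=1; commitIndex=1
Op 8: F1 acks idx 1 -> match: F0=1 F1=1 F2=1; commitIndex=1
Op 9: F1 acks idx 1 -> match: F0=1 F1=1 F2=1; commitIndex=1

Answer: 1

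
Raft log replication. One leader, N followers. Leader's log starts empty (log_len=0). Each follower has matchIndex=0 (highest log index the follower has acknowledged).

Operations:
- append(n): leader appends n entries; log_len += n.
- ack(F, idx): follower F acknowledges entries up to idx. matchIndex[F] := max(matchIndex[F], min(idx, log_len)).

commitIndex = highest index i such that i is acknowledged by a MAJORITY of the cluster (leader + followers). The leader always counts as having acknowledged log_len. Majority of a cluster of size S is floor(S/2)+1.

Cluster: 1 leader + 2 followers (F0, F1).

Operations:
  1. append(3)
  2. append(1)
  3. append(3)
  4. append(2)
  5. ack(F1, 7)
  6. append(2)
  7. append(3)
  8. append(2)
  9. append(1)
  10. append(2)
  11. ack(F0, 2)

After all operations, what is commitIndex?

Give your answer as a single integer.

Op 1: append 3 -> log_len=3
Op 2: append 1 -> log_len=4
Op 3: append 3 -> log_len=7
Op 4: append 2 -> log_len=9
Op 5: F1 acks idx 7 -> match: F0=0 F1=7; commitIndex=7
Op 6: append 2 -> log_len=11
Op 7: append 3 -> log_len=14
Op 8: append 2 -> log_len=16
Op 9: append 1 -> log_len=17
Op 10: append 2 -> log_len=19
Op 11: F0 acks idx 2 -> match: F0=2 F1=7; commitIndex=7

Answer: 7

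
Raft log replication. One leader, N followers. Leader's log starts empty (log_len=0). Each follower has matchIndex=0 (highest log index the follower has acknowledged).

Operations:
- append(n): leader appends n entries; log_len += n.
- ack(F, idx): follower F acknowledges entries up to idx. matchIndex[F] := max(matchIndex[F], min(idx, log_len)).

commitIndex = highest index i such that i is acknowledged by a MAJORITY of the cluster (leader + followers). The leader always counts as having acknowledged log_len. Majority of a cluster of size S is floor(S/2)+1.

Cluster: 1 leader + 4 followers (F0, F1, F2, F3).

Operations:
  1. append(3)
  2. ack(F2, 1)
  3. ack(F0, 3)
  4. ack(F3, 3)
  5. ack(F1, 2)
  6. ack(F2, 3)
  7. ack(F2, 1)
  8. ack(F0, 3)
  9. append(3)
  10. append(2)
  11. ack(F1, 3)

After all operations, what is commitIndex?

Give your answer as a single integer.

Op 1: append 3 -> log_len=3
Op 2: F2 acks idx 1 -> match: F0=0 F1=0 F2=1 F3=0; commitIndex=0
Op 3: F0 acks idx 3 -> match: F0=3 F1=0 F2=1 F3=0; commitIndex=1
Op 4: F3 acks idx 3 -> match: F0=3 F1=0 F2=1 F3=3; commitIndex=3
Op 5: F1 acks idx 2 -> match: F0=3 F1=2 F2=1 F3=3; commitIndex=3
Op 6: F2 acks idx 3 -> match: F0=3 F1=2 F2=3 F3=3; commitIndex=3
Op 7: F2 acks idx 1 -> match: F0=3 F1=2 F2=3 F3=3; commitIndex=3
Op 8: F0 acks idx 3 -> match: F0=3 F1=2 F2=3 F3=3; commitIndex=3
Op 9: append 3 -> log_len=6
Op 10: append 2 -> log_len=8
Op 11: F1 acks idx 3 -> match: F0=3 F1=3 F2=3 F3=3; commitIndex=3

Answer: 3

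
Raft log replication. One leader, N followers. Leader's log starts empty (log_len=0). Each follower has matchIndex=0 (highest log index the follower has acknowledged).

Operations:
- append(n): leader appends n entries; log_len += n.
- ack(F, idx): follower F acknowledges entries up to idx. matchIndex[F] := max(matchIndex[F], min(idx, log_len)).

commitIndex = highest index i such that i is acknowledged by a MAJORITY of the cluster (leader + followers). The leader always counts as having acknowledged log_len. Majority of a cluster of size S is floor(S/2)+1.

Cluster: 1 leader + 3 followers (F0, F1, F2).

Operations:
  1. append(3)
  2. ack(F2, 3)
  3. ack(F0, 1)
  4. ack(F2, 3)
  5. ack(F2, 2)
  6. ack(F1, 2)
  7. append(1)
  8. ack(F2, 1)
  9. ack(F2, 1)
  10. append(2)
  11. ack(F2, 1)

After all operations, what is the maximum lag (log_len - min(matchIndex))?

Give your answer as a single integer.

Answer: 5

Derivation:
Op 1: append 3 -> log_len=3
Op 2: F2 acks idx 3 -> match: F0=0 F1=0 F2=3; commitIndex=0
Op 3: F0 acks idx 1 -> match: F0=1 F1=0 F2=3; commitIndex=1
Op 4: F2 acks idx 3 -> match: F0=1 F1=0 F2=3; commitIndex=1
Op 5: F2 acks idx 2 -> match: F0=1 F1=0 F2=3; commitIndex=1
Op 6: F1 acks idx 2 -> match: F0=1 F1=2 F2=3; commitIndex=2
Op 7: append 1 -> log_len=4
Op 8: F2 acks idx 1 -> match: F0=1 F1=2 F2=3; commitIndex=2
Op 9: F2 acks idx 1 -> match: F0=1 F1=2 F2=3; commitIndex=2
Op 10: append 2 -> log_len=6
Op 11: F2 acks idx 1 -> match: F0=1 F1=2 F2=3; commitIndex=2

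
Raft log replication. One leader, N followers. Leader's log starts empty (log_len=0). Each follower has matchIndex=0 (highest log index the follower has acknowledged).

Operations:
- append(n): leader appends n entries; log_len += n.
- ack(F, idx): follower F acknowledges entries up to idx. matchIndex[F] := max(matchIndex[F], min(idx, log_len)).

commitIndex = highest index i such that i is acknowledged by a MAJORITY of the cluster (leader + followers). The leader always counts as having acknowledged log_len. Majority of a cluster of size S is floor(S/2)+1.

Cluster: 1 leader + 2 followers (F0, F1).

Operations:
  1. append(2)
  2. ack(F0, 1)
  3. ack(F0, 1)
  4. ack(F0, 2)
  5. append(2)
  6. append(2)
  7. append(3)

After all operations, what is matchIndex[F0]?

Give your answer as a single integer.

Op 1: append 2 -> log_len=2
Op 2: F0 acks idx 1 -> match: F0=1 F1=0; commitIndex=1
Op 3: F0 acks idx 1 -> match: F0=1 F1=0; commitIndex=1
Op 4: F0 acks idx 2 -> match: F0=2 F1=0; commitIndex=2
Op 5: append 2 -> log_len=4
Op 6: append 2 -> log_len=6
Op 7: append 3 -> log_len=9

Answer: 2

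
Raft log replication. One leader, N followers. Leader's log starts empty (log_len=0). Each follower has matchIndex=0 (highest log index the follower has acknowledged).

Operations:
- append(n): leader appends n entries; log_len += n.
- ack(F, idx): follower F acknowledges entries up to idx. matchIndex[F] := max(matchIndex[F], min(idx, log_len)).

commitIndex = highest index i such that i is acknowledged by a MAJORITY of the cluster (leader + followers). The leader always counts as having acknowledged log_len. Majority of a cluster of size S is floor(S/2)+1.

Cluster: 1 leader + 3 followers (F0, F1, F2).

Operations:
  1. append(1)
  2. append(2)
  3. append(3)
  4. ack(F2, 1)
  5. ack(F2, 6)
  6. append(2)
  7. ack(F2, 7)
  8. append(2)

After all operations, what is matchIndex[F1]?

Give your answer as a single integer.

Answer: 0

Derivation:
Op 1: append 1 -> log_len=1
Op 2: append 2 -> log_len=3
Op 3: append 3 -> log_len=6
Op 4: F2 acks idx 1 -> match: F0=0 F1=0 F2=1; commitIndex=0
Op 5: F2 acks idx 6 -> match: F0=0 F1=0 F2=6; commitIndex=0
Op 6: append 2 -> log_len=8
Op 7: F2 acks idx 7 -> match: F0=0 F1=0 F2=7; commitIndex=0
Op 8: append 2 -> log_len=10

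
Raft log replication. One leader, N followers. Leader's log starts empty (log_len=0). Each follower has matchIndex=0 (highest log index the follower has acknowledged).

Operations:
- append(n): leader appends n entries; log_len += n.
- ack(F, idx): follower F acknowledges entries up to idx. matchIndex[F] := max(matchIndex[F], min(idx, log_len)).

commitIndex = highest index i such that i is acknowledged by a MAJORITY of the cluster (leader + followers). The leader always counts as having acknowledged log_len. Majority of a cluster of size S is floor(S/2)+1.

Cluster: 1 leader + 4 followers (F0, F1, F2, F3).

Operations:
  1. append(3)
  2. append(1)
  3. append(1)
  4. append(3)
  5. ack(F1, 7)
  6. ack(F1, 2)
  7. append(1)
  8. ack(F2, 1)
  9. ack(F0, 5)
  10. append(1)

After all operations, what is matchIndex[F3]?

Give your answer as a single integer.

Answer: 0

Derivation:
Op 1: append 3 -> log_len=3
Op 2: append 1 -> log_len=4
Op 3: append 1 -> log_len=5
Op 4: append 3 -> log_len=8
Op 5: F1 acks idx 7 -> match: F0=0 F1=7 F2=0 F3=0; commitIndex=0
Op 6: F1 acks idx 2 -> match: F0=0 F1=7 F2=0 F3=0; commitIndex=0
Op 7: append 1 -> log_len=9
Op 8: F2 acks idx 1 -> match: F0=0 F1=7 F2=1 F3=0; commitIndex=1
Op 9: F0 acks idx 5 -> match: F0=5 F1=7 F2=1 F3=0; commitIndex=5
Op 10: append 1 -> log_len=10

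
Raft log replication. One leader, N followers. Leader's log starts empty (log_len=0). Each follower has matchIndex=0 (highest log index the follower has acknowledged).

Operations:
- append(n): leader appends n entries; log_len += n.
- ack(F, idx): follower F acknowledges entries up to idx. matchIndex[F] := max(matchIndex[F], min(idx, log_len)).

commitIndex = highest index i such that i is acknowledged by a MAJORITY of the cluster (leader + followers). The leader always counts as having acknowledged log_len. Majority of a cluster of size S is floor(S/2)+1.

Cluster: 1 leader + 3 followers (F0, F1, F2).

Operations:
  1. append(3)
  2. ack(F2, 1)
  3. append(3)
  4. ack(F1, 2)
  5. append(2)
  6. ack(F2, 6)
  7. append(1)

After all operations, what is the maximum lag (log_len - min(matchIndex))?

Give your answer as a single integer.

Op 1: append 3 -> log_len=3
Op 2: F2 acks idx 1 -> match: F0=0 F1=0 F2=1; commitIndex=0
Op 3: append 3 -> log_len=6
Op 4: F1 acks idx 2 -> match: F0=0 F1=2 F2=1; commitIndex=1
Op 5: append 2 -> log_len=8
Op 6: F2 acks idx 6 -> match: F0=0 F1=2 F2=6; commitIndex=2
Op 7: append 1 -> log_len=9

Answer: 9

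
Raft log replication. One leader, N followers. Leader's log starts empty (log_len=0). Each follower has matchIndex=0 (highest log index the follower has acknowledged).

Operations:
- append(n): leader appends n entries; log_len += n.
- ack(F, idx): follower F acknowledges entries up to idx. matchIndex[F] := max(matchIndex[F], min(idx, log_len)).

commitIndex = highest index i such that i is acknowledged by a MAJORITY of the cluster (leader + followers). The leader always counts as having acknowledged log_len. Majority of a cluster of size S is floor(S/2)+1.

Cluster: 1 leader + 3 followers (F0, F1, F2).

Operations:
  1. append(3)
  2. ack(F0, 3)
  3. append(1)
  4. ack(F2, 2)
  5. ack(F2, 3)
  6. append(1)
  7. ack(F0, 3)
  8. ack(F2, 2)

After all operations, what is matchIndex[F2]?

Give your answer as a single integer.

Op 1: append 3 -> log_len=3
Op 2: F0 acks idx 3 -> match: F0=3 F1=0 F2=0; commitIndex=0
Op 3: append 1 -> log_len=4
Op 4: F2 acks idx 2 -> match: F0=3 F1=0 F2=2; commitIndex=2
Op 5: F2 acks idx 3 -> match: F0=3 F1=0 F2=3; commitIndex=3
Op 6: append 1 -> log_len=5
Op 7: F0 acks idx 3 -> match: F0=3 F1=0 F2=3; commitIndex=3
Op 8: F2 acks idx 2 -> match: F0=3 F1=0 F2=3; commitIndex=3

Answer: 3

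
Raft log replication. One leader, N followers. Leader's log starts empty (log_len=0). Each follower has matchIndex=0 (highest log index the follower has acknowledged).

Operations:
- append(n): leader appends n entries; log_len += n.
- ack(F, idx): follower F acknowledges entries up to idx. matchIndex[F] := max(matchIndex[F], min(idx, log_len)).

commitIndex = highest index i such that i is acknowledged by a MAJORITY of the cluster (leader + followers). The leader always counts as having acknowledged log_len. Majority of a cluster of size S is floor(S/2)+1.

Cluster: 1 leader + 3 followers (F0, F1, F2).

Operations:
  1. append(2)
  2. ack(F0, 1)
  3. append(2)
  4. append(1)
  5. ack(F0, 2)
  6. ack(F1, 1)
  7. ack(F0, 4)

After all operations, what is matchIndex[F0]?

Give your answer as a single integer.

Op 1: append 2 -> log_len=2
Op 2: F0 acks idx 1 -> match: F0=1 F1=0 F2=0; commitIndex=0
Op 3: append 2 -> log_len=4
Op 4: append 1 -> log_len=5
Op 5: F0 acks idx 2 -> match: F0=2 F1=0 F2=0; commitIndex=0
Op 6: F1 acks idx 1 -> match: F0=2 F1=1 F2=0; commitIndex=1
Op 7: F0 acks idx 4 -> match: F0=4 F1=1 F2=0; commitIndex=1

Answer: 4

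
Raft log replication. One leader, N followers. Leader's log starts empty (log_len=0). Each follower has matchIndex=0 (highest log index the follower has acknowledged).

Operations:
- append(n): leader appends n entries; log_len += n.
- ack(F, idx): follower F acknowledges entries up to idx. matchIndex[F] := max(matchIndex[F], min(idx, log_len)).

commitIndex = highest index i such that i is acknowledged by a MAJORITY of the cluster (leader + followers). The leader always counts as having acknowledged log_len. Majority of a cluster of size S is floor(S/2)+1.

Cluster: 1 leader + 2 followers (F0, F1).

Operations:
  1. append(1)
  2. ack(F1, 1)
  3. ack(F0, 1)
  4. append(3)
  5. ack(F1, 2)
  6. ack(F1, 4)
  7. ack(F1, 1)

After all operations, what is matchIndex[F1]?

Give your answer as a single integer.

Op 1: append 1 -> log_len=1
Op 2: F1 acks idx 1 -> match: F0=0 F1=1; commitIndex=1
Op 3: F0 acks idx 1 -> match: F0=1 F1=1; commitIndex=1
Op 4: append 3 -> log_len=4
Op 5: F1 acks idx 2 -> match: F0=1 F1=2; commitIndex=2
Op 6: F1 acks idx 4 -> match: F0=1 F1=4; commitIndex=4
Op 7: F1 acks idx 1 -> match: F0=1 F1=4; commitIndex=4

Answer: 4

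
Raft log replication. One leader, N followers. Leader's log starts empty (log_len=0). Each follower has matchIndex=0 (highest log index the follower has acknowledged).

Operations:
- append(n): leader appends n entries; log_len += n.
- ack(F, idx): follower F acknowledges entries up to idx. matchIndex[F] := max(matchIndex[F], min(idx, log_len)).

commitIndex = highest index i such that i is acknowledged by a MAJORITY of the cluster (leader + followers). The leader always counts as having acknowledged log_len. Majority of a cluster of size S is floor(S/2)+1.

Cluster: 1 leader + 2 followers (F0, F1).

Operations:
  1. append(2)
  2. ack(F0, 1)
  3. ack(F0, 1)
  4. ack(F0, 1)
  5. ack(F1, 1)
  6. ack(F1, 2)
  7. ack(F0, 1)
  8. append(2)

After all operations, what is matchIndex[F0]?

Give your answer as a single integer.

Answer: 1

Derivation:
Op 1: append 2 -> log_len=2
Op 2: F0 acks idx 1 -> match: F0=1 F1=0; commitIndex=1
Op 3: F0 acks idx 1 -> match: F0=1 F1=0; commitIndex=1
Op 4: F0 acks idx 1 -> match: F0=1 F1=0; commitIndex=1
Op 5: F1 acks idx 1 -> match: F0=1 F1=1; commitIndex=1
Op 6: F1 acks idx 2 -> match: F0=1 F1=2; commitIndex=2
Op 7: F0 acks idx 1 -> match: F0=1 F1=2; commitIndex=2
Op 8: append 2 -> log_len=4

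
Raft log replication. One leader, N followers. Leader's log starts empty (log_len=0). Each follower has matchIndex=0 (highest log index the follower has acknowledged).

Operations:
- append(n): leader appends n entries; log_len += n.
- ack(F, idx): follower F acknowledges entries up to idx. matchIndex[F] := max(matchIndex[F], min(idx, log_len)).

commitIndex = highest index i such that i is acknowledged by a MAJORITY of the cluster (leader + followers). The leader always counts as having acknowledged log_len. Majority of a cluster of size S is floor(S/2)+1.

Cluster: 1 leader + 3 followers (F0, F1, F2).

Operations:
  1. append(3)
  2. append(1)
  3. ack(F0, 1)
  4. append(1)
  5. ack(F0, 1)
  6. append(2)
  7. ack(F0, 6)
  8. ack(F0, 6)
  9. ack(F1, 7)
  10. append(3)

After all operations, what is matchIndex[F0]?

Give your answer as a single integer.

Op 1: append 3 -> log_len=3
Op 2: append 1 -> log_len=4
Op 3: F0 acks idx 1 -> match: F0=1 F1=0 F2=0; commitIndex=0
Op 4: append 1 -> log_len=5
Op 5: F0 acks idx 1 -> match: F0=1 F1=0 F2=0; commitIndex=0
Op 6: append 2 -> log_len=7
Op 7: F0 acks idx 6 -> match: F0=6 F1=0 F2=0; commitIndex=0
Op 8: F0 acks idx 6 -> match: F0=6 F1=0 F2=0; commitIndex=0
Op 9: F1 acks idx 7 -> match: F0=6 F1=7 F2=0; commitIndex=6
Op 10: append 3 -> log_len=10

Answer: 6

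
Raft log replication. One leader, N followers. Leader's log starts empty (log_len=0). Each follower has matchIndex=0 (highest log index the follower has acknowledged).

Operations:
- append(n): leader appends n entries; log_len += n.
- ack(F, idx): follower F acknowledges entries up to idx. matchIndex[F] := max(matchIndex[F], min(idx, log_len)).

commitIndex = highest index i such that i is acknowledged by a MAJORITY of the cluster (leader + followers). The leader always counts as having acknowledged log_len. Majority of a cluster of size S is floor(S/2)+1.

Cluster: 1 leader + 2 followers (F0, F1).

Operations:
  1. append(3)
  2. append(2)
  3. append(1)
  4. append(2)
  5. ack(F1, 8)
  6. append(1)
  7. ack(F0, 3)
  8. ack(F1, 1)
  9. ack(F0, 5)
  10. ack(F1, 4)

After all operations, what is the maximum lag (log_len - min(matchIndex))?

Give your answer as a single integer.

Op 1: append 3 -> log_len=3
Op 2: append 2 -> log_len=5
Op 3: append 1 -> log_len=6
Op 4: append 2 -> log_len=8
Op 5: F1 acks idx 8 -> match: F0=0 F1=8; commitIndex=8
Op 6: append 1 -> log_len=9
Op 7: F0 acks idx 3 -> match: F0=3 F1=8; commitIndex=8
Op 8: F1 acks idx 1 -> match: F0=3 F1=8; commitIndex=8
Op 9: F0 acks idx 5 -> match: F0=5 F1=8; commitIndex=8
Op 10: F1 acks idx 4 -> match: F0=5 F1=8; commitIndex=8

Answer: 4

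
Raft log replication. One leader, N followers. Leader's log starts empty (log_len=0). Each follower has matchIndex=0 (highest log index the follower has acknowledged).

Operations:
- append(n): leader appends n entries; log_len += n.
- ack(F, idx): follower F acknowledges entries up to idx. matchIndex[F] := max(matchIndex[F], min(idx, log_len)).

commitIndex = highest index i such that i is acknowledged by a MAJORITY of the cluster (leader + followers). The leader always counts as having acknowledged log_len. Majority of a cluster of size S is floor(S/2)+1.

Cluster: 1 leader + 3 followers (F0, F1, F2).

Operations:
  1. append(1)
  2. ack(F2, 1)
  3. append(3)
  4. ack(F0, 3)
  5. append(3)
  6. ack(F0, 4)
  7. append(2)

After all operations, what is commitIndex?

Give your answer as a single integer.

Op 1: append 1 -> log_len=1
Op 2: F2 acks idx 1 -> match: F0=0 F1=0 F2=1; commitIndex=0
Op 3: append 3 -> log_len=4
Op 4: F0 acks idx 3 -> match: F0=3 F1=0 F2=1; commitIndex=1
Op 5: append 3 -> log_len=7
Op 6: F0 acks idx 4 -> match: F0=4 F1=0 F2=1; commitIndex=1
Op 7: append 2 -> log_len=9

Answer: 1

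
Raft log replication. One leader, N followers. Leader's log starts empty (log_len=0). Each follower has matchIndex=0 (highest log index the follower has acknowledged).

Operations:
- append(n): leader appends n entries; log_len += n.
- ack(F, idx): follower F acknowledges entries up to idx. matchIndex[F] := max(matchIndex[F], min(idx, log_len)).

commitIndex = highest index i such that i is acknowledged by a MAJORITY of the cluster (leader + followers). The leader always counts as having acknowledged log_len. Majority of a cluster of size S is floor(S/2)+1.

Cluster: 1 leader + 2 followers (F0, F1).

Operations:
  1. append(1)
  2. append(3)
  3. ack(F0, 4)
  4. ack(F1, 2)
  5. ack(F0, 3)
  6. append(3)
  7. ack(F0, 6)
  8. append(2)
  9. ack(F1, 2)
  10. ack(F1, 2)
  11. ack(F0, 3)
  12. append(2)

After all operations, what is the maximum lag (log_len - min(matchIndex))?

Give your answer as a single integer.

Op 1: append 1 -> log_len=1
Op 2: append 3 -> log_len=4
Op 3: F0 acks idx 4 -> match: F0=4 F1=0; commitIndex=4
Op 4: F1 acks idx 2 -> match: F0=4 F1=2; commitIndex=4
Op 5: F0 acks idx 3 -> match: F0=4 F1=2; commitIndex=4
Op 6: append 3 -> log_len=7
Op 7: F0 acks idx 6 -> match: F0=6 F1=2; commitIndex=6
Op 8: append 2 -> log_len=9
Op 9: F1 acks idx 2 -> match: F0=6 F1=2; commitIndex=6
Op 10: F1 acks idx 2 -> match: F0=6 F1=2; commitIndex=6
Op 11: F0 acks idx 3 -> match: F0=6 F1=2; commitIndex=6
Op 12: append 2 -> log_len=11

Answer: 9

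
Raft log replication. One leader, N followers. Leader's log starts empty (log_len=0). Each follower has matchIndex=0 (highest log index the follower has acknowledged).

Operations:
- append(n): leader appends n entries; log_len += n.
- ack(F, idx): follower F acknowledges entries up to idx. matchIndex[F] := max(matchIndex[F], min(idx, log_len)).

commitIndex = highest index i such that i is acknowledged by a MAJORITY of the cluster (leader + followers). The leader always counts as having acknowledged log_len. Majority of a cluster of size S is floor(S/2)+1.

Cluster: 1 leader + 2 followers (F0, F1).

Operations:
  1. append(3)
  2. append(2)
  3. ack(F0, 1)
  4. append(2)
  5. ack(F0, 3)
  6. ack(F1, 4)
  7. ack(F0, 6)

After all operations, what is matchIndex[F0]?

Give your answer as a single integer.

Op 1: append 3 -> log_len=3
Op 2: append 2 -> log_len=5
Op 3: F0 acks idx 1 -> match: F0=1 F1=0; commitIndex=1
Op 4: append 2 -> log_len=7
Op 5: F0 acks idx 3 -> match: F0=3 F1=0; commitIndex=3
Op 6: F1 acks idx 4 -> match: F0=3 F1=4; commitIndex=4
Op 7: F0 acks idx 6 -> match: F0=6 F1=4; commitIndex=6

Answer: 6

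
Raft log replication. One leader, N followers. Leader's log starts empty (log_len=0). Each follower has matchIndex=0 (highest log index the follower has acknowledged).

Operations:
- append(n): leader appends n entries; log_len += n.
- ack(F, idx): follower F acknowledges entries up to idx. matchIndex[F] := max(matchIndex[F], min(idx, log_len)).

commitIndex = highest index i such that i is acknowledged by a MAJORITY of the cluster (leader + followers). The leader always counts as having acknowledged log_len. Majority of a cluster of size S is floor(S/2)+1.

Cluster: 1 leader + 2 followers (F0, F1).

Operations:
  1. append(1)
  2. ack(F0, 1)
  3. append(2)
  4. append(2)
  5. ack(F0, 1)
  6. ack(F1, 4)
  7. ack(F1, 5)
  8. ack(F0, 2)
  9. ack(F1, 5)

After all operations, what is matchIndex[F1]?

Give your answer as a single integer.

Answer: 5

Derivation:
Op 1: append 1 -> log_len=1
Op 2: F0 acks idx 1 -> match: F0=1 F1=0; commitIndex=1
Op 3: append 2 -> log_len=3
Op 4: append 2 -> log_len=5
Op 5: F0 acks idx 1 -> match: F0=1 F1=0; commitIndex=1
Op 6: F1 acks idx 4 -> match: F0=1 F1=4; commitIndex=4
Op 7: F1 acks idx 5 -> match: F0=1 F1=5; commitIndex=5
Op 8: F0 acks idx 2 -> match: F0=2 F1=5; commitIndex=5
Op 9: F1 acks idx 5 -> match: F0=2 F1=5; commitIndex=5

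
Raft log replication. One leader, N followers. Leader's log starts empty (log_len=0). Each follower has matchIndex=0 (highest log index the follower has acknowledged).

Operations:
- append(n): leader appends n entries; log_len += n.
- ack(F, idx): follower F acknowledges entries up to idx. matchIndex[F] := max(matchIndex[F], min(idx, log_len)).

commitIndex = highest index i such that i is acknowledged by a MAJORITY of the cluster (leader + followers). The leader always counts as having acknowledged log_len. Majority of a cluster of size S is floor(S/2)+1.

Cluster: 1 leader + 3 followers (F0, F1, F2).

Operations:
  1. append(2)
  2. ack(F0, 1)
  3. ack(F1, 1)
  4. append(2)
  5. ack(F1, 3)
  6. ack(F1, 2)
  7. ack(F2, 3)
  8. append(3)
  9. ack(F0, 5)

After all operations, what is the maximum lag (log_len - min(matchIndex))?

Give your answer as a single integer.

Answer: 4

Derivation:
Op 1: append 2 -> log_len=2
Op 2: F0 acks idx 1 -> match: F0=1 F1=0 F2=0; commitIndex=0
Op 3: F1 acks idx 1 -> match: F0=1 F1=1 F2=0; commitIndex=1
Op 4: append 2 -> log_len=4
Op 5: F1 acks idx 3 -> match: F0=1 F1=3 F2=0; commitIndex=1
Op 6: F1 acks idx 2 -> match: F0=1 F1=3 F2=0; commitIndex=1
Op 7: F2 acks idx 3 -> match: F0=1 F1=3 F2=3; commitIndex=3
Op 8: append 3 -> log_len=7
Op 9: F0 acks idx 5 -> match: F0=5 F1=3 F2=3; commitIndex=3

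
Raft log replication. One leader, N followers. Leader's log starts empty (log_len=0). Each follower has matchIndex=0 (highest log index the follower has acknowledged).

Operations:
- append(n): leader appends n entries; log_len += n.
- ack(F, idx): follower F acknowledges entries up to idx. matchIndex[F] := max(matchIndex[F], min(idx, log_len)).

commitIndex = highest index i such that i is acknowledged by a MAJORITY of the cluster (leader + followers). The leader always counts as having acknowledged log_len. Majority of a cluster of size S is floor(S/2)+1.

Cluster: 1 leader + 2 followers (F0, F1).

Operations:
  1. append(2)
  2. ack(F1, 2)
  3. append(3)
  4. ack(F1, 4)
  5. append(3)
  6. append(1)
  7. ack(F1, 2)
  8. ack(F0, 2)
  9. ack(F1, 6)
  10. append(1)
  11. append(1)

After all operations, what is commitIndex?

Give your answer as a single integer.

Op 1: append 2 -> log_len=2
Op 2: F1 acks idx 2 -> match: F0=0 F1=2; commitIndex=2
Op 3: append 3 -> log_len=5
Op 4: F1 acks idx 4 -> match: F0=0 F1=4; commitIndex=4
Op 5: append 3 -> log_len=8
Op 6: append 1 -> log_len=9
Op 7: F1 acks idx 2 -> match: F0=0 F1=4; commitIndex=4
Op 8: F0 acks idx 2 -> match: F0=2 F1=4; commitIndex=4
Op 9: F1 acks idx 6 -> match: F0=2 F1=6; commitIndex=6
Op 10: append 1 -> log_len=10
Op 11: append 1 -> log_len=11

Answer: 6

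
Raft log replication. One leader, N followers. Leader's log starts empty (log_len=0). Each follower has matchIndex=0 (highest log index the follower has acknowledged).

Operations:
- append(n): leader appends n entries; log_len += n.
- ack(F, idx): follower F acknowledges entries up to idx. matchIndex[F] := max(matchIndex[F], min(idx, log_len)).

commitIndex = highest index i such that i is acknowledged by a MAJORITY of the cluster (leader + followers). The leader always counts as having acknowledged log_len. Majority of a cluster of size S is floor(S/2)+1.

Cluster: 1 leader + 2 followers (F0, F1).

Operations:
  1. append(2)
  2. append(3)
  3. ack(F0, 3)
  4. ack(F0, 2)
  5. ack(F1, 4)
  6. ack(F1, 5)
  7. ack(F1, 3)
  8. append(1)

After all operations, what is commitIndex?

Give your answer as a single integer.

Answer: 5

Derivation:
Op 1: append 2 -> log_len=2
Op 2: append 3 -> log_len=5
Op 3: F0 acks idx 3 -> match: F0=3 F1=0; commitIndex=3
Op 4: F0 acks idx 2 -> match: F0=3 F1=0; commitIndex=3
Op 5: F1 acks idx 4 -> match: F0=3 F1=4; commitIndex=4
Op 6: F1 acks idx 5 -> match: F0=3 F1=5; commitIndex=5
Op 7: F1 acks idx 3 -> match: F0=3 F1=5; commitIndex=5
Op 8: append 1 -> log_len=6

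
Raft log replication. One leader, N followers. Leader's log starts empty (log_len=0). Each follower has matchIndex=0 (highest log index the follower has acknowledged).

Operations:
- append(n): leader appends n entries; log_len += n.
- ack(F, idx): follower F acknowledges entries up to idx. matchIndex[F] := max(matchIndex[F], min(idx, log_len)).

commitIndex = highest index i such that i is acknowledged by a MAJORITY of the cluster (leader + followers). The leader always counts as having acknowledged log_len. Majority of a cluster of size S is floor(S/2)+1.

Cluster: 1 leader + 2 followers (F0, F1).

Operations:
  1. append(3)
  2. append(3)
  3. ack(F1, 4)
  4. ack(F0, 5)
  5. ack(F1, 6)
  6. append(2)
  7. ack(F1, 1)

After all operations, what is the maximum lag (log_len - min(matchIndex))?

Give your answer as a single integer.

Op 1: append 3 -> log_len=3
Op 2: append 3 -> log_len=6
Op 3: F1 acks idx 4 -> match: F0=0 F1=4; commitIndex=4
Op 4: F0 acks idx 5 -> match: F0=5 F1=4; commitIndex=5
Op 5: F1 acks idx 6 -> match: F0=5 F1=6; commitIndex=6
Op 6: append 2 -> log_len=8
Op 7: F1 acks idx 1 -> match: F0=5 F1=6; commitIndex=6

Answer: 3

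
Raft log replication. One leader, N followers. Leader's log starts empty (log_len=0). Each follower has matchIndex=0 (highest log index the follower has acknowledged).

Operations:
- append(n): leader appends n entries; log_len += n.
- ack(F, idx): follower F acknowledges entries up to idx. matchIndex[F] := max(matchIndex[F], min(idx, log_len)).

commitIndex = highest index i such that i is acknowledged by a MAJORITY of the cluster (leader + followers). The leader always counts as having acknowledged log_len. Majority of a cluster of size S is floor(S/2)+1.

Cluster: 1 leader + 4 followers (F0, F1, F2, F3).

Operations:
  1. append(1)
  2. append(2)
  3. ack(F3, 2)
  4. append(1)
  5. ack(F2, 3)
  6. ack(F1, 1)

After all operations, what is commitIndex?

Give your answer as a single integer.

Op 1: append 1 -> log_len=1
Op 2: append 2 -> log_len=3
Op 3: F3 acks idx 2 -> match: F0=0 F1=0 F2=0 F3=2; commitIndex=0
Op 4: append 1 -> log_len=4
Op 5: F2 acks idx 3 -> match: F0=0 F1=0 F2=3 F3=2; commitIndex=2
Op 6: F1 acks idx 1 -> match: F0=0 F1=1 F2=3 F3=2; commitIndex=2

Answer: 2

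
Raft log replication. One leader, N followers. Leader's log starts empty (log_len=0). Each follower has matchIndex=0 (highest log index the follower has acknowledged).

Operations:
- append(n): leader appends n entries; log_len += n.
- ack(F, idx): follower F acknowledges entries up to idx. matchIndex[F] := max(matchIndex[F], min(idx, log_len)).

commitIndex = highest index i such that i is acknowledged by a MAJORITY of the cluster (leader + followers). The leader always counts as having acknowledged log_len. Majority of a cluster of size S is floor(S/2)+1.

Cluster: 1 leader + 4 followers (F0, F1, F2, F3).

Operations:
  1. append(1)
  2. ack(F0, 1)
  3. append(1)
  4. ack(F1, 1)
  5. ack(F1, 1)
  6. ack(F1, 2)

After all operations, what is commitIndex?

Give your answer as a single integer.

Answer: 1

Derivation:
Op 1: append 1 -> log_len=1
Op 2: F0 acks idx 1 -> match: F0=1 F1=0 F2=0 F3=0; commitIndex=0
Op 3: append 1 -> log_len=2
Op 4: F1 acks idx 1 -> match: F0=1 F1=1 F2=0 F3=0; commitIndex=1
Op 5: F1 acks idx 1 -> match: F0=1 F1=1 F2=0 F3=0; commitIndex=1
Op 6: F1 acks idx 2 -> match: F0=1 F1=2 F2=0 F3=0; commitIndex=1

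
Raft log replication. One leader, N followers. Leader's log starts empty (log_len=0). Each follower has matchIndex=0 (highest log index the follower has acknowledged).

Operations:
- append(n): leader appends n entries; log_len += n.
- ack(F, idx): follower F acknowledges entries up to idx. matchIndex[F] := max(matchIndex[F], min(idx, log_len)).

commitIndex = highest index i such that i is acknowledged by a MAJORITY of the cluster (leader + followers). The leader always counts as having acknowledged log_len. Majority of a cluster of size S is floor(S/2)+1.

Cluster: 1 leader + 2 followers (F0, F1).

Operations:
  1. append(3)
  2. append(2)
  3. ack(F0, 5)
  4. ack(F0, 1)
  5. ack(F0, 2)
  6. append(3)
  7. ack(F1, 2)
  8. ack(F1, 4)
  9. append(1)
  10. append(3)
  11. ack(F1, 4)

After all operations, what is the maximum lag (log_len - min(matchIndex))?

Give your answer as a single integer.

Op 1: append 3 -> log_len=3
Op 2: append 2 -> log_len=5
Op 3: F0 acks idx 5 -> match: F0=5 F1=0; commitIndex=5
Op 4: F0 acks idx 1 -> match: F0=5 F1=0; commitIndex=5
Op 5: F0 acks idx 2 -> match: F0=5 F1=0; commitIndex=5
Op 6: append 3 -> log_len=8
Op 7: F1 acks idx 2 -> match: F0=5 F1=2; commitIndex=5
Op 8: F1 acks idx 4 -> match: F0=5 F1=4; commitIndex=5
Op 9: append 1 -> log_len=9
Op 10: append 3 -> log_len=12
Op 11: F1 acks idx 4 -> match: F0=5 F1=4; commitIndex=5

Answer: 8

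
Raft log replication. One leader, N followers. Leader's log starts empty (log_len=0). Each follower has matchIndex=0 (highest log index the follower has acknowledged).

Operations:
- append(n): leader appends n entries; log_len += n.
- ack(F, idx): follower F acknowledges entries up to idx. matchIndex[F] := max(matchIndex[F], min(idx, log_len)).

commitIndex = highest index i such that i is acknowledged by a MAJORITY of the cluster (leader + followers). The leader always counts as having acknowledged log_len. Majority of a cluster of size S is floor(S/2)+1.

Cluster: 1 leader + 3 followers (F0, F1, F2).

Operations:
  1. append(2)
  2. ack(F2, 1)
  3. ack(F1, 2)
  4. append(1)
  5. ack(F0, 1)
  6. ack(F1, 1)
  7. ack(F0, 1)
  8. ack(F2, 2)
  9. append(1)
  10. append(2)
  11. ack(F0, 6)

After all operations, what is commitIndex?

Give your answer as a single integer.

Answer: 2

Derivation:
Op 1: append 2 -> log_len=2
Op 2: F2 acks idx 1 -> match: F0=0 F1=0 F2=1; commitIndex=0
Op 3: F1 acks idx 2 -> match: F0=0 F1=2 F2=1; commitIndex=1
Op 4: append 1 -> log_len=3
Op 5: F0 acks idx 1 -> match: F0=1 F1=2 F2=1; commitIndex=1
Op 6: F1 acks idx 1 -> match: F0=1 F1=2 F2=1; commitIndex=1
Op 7: F0 acks idx 1 -> match: F0=1 F1=2 F2=1; commitIndex=1
Op 8: F2 acks idx 2 -> match: F0=1 F1=2 F2=2; commitIndex=2
Op 9: append 1 -> log_len=4
Op 10: append 2 -> log_len=6
Op 11: F0 acks idx 6 -> match: F0=6 F1=2 F2=2; commitIndex=2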